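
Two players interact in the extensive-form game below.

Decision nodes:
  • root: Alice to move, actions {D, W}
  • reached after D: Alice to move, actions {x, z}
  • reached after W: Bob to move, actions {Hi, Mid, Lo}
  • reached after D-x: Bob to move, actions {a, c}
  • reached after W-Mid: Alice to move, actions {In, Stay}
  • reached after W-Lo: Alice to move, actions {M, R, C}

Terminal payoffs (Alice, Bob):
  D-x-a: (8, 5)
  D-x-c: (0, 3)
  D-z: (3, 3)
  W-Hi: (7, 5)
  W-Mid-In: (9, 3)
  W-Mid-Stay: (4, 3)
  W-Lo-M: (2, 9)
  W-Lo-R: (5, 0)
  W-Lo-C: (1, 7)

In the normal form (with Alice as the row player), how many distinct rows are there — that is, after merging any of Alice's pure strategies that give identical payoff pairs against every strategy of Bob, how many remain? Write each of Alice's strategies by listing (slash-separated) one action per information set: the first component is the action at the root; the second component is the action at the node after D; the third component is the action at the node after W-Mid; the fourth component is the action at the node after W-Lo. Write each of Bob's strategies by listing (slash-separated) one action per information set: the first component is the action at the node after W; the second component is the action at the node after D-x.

Alice has 24 pure strategies: D/x/In/M, D/x/In/R, D/x/In/C, D/x/Stay/M, D/x/Stay/R, D/x/Stay/C, D/z/In/M, D/z/In/R, D/z/In/C, D/z/Stay/M, D/z/Stay/R, D/z/Stay/C, W/x/In/M, W/x/In/R, W/x/In/C, W/x/Stay/M, W/x/Stay/R, W/x/Stay/C, W/z/In/M, W/z/In/R, W/z/In/C, W/z/Stay/M, W/z/Stay/R, W/z/Stay/C. Columns: Hi/a, Hi/c, Mid/a, Mid/c, Lo/a, Lo/c.
{D/x/In/M, D/x/In/R, D/x/In/C, D/x/Stay/M, D/x/Stay/R, D/x/Stay/C} → row (8,5) (0,3) (8,5) (0,3) (8,5) (0,3)
{D/z/In/M, D/z/In/R, D/z/In/C, D/z/Stay/M, D/z/Stay/R, D/z/Stay/C} → row (3,3) (3,3) (3,3) (3,3) (3,3) (3,3)
{W/x/In/M, W/z/In/M} → row (7,5) (7,5) (9,3) (9,3) (2,9) (2,9)
{W/x/In/R, W/z/In/R} → row (7,5) (7,5) (9,3) (9,3) (5,0) (5,0)
{W/x/In/C, W/z/In/C} → row (7,5) (7,5) (9,3) (9,3) (1,7) (1,7)
{W/x/Stay/M, W/z/Stay/M} → row (7,5) (7,5) (4,3) (4,3) (2,9) (2,9)
{W/x/Stay/R, W/z/Stay/R} → row (7,5) (7,5) (4,3) (4,3) (5,0) (5,0)
{W/x/Stay/C, W/z/Stay/C} → row (7,5) (7,5) (4,3) (4,3) (1,7) (1,7)
That's 8 distinct rows out of 24 strategies.

8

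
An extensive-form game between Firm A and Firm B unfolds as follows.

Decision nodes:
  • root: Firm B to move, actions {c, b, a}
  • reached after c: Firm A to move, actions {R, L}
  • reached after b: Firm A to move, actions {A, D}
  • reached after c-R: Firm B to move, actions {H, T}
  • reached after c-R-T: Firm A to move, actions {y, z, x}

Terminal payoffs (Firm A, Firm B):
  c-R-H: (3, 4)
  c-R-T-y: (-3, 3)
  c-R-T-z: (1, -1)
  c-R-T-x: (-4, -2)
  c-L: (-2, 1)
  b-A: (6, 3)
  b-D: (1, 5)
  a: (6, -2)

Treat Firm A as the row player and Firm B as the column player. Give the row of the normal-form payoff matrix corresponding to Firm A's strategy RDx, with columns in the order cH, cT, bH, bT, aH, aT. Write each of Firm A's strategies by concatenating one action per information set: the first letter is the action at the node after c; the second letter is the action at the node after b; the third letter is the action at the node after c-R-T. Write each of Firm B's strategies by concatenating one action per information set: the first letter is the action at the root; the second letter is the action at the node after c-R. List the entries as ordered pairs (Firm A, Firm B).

(3,4) (-4,-2) (1,5) (1,5) (6,-2) (6,-2)

vs cH: Firm B plays c → Firm A plays R at [c] → Firm B plays H at [c-R] → (3, 4)
vs cT: Firm B plays c → Firm A plays R at [c] → Firm B plays T at [c-R] → Firm A plays x at [c-R-T] → (-4, -2)
vs bH: Firm B plays b → Firm A plays D at [b] → (1, 5)
vs bT: Firm B plays b → Firm A plays D at [b] → (1, 5)
vs aH: Firm B plays a → (6, -2)
vs aT: Firm B plays a → (6, -2)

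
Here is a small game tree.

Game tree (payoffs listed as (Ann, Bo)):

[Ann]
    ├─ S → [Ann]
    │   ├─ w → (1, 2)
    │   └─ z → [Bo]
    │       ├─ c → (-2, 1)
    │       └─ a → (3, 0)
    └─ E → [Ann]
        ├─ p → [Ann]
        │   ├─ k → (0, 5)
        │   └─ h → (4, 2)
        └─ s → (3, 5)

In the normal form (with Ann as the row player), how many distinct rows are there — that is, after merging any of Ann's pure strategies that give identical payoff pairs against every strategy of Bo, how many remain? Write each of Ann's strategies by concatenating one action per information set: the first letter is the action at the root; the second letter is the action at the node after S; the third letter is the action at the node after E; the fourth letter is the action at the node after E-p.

Ann has 16 pure strategies: Swpk, Swph, Swsk, Swsh, Szpk, Szph, Szsk, Szsh, Ewpk, Ewph, Ewsk, Ewsh, Ezpk, Ezph, Ezsk, Ezsh. Columns: c, a.
{Swpk, Swph, Swsk, Swsh} → row (1,2) (1,2)
{Szpk, Szph, Szsk, Szsh} → row (-2,1) (3,0)
{Ewpk, Ezpk} → row (0,5) (0,5)
{Ewph, Ezph} → row (4,2) (4,2)
{Ewsk, Ewsh, Ezsk, Ezsh} → row (3,5) (3,5)
That's 5 distinct rows out of 16 strategies.

5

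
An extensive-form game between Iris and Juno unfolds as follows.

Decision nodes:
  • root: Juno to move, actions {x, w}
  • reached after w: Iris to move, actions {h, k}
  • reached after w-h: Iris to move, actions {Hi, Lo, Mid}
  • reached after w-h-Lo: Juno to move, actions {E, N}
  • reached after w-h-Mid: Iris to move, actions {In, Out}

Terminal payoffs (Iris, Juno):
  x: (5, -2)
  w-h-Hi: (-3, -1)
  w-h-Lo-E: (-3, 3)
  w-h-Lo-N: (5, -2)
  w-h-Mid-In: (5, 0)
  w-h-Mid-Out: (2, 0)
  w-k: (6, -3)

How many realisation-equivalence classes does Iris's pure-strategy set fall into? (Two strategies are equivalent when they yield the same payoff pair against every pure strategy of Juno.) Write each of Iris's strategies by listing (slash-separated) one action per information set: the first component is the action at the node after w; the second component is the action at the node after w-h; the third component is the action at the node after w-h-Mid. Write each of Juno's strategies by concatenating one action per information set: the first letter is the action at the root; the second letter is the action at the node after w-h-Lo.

Iris has 12 pure strategies: h/Hi/In, h/Hi/Out, h/Lo/In, h/Lo/Out, h/Mid/In, h/Mid/Out, k/Hi/In, k/Hi/Out, k/Lo/In, k/Lo/Out, k/Mid/In, k/Mid/Out. Columns: xE, xN, wE, wN.
{h/Hi/In, h/Hi/Out} → row (5,-2) (5,-2) (-3,-1) (-3,-1)
{h/Lo/In, h/Lo/Out} → row (5,-2) (5,-2) (-3,3) (5,-2)
{h/Mid/In} → row (5,-2) (5,-2) (5,0) (5,0)
{h/Mid/Out} → row (5,-2) (5,-2) (2,0) (2,0)
{k/Hi/In, k/Hi/Out, k/Lo/In, k/Lo/Out, k/Mid/In, k/Mid/Out} → row (5,-2) (5,-2) (6,-3) (6,-3)
That's 5 distinct rows out of 12 strategies.

5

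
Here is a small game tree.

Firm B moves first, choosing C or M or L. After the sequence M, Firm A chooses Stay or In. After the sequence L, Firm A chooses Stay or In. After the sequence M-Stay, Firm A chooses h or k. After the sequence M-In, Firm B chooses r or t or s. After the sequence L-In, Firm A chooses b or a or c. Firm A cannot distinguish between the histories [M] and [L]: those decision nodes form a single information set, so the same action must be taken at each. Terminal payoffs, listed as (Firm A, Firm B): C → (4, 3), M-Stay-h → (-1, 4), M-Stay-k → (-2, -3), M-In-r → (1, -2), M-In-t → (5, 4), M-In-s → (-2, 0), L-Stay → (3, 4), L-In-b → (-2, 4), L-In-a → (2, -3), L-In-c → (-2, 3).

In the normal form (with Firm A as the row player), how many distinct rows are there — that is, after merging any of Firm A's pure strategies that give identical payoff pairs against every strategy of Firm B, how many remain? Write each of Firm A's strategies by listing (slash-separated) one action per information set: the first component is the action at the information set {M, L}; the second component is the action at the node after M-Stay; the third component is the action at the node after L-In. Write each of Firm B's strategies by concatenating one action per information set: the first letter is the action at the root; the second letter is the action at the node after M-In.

Firm A has 12 pure strategies: Stay/h/b, Stay/h/a, Stay/h/c, Stay/k/b, Stay/k/a, Stay/k/c, In/h/b, In/h/a, In/h/c, In/k/b, In/k/a, In/k/c. Columns: Cr, Ct, Cs, Mr, Mt, Ms, Lr, Lt, Ls.
{Stay/h/b, Stay/h/a, Stay/h/c} → row (4,3) (4,3) (4,3) (-1,4) (-1,4) (-1,4) (3,4) (3,4) (3,4)
{Stay/k/b, Stay/k/a, Stay/k/c} → row (4,3) (4,3) (4,3) (-2,-3) (-2,-3) (-2,-3) (3,4) (3,4) (3,4)
{In/h/b, In/k/b} → row (4,3) (4,3) (4,3) (1,-2) (5,4) (-2,0) (-2,4) (-2,4) (-2,4)
{In/h/a, In/k/a} → row (4,3) (4,3) (4,3) (1,-2) (5,4) (-2,0) (2,-3) (2,-3) (2,-3)
{In/h/c, In/k/c} → row (4,3) (4,3) (4,3) (1,-2) (5,4) (-2,0) (-2,3) (-2,3) (-2,3)
That's 5 distinct rows out of 12 strategies.

5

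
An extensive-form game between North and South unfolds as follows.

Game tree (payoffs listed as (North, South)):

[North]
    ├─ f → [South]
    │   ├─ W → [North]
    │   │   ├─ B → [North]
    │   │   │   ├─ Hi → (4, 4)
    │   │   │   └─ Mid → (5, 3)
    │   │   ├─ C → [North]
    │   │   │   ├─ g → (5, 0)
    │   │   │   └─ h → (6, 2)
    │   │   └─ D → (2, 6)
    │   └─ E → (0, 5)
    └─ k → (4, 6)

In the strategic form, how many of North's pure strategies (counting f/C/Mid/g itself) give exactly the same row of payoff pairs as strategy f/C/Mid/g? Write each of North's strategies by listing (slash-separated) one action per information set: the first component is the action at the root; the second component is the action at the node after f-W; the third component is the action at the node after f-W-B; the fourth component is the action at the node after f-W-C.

2

Row for f/C/Mid/g (columns W, E): (5,0) (0,5).
Under f/C/Mid/g, North's choice at the node after f-W-B can never be reached regardless of what South does, so varying those choices leaves every outcome unchanged.
Holding the reachable choices fixed and varying the unreachable one freely already gives 2 equivalent strategies.
No other strategy reproduces this row, so those 2 are the full class: f/C/Hi/g, f/C/Mid/g.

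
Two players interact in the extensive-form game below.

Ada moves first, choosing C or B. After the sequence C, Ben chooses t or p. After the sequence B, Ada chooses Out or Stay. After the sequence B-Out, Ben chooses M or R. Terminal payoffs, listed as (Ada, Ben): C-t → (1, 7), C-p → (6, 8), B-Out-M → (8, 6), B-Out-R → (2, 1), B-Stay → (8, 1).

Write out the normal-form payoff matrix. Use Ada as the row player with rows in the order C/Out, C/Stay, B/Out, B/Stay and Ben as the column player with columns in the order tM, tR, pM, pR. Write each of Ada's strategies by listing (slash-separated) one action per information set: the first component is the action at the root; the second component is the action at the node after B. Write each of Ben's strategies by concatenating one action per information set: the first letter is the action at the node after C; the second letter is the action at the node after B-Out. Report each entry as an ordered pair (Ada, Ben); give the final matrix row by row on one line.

             tM       tR       pM       pR
 C/Out    (1,7)    (1,7)    (6,8)    (6,8)
C/Stay    (1,7)    (1,7)    (6,8)    (6,8)
 B/Out    (8,6)    (2,1)    (8,6)    (2,1)
B/Stay    (8,1)    (8,1)    (8,1)    (8,1)

C/Out: (1,7) (1,7) (6,8) (6,8) | C/Stay: (1,7) (1,7) (6,8) (6,8) | B/Out: (8,6) (2,1) (8,6) (2,1) | B/Stay: (8,1) (8,1) (8,1) (8,1)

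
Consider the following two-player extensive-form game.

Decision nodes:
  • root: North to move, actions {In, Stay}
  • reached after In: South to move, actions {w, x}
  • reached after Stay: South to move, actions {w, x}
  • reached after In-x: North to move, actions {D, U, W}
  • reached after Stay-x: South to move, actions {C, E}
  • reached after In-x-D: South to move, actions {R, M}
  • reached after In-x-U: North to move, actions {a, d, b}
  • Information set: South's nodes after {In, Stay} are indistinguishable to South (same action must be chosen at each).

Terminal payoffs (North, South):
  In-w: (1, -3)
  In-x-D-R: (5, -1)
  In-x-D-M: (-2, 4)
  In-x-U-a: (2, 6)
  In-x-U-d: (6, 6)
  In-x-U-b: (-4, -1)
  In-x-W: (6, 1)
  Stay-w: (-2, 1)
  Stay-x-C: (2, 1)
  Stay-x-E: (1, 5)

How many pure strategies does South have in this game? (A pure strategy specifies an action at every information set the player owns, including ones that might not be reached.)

8

South owns the information set {In, Stay} with actions {w, x} — two choices.
South owns the node after Stay-x with actions {C, E} — two choices.
South owns the node after In-x-D with actions {R, M} — two choices.
A pure strategy fixes one action at each information set independently, so the count is the product 2 × 2 × 2 = 8.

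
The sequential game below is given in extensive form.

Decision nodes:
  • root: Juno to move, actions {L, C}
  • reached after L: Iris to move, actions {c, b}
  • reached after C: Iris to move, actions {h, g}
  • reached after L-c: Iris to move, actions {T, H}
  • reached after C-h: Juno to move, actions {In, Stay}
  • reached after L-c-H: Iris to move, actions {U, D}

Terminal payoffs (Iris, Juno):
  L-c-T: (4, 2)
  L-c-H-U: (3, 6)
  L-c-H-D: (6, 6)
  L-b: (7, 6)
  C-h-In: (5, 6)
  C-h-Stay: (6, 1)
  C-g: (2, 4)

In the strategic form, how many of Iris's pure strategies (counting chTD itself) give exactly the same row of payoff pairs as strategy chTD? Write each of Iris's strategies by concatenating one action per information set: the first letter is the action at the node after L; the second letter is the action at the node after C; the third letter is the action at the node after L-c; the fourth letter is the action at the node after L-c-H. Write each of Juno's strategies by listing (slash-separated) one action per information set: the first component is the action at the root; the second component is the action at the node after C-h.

Row for chTD (columns L/In, L/Stay, C/In, C/Stay): (4,2) (4,2) (5,6) (6,1).
Under chTD, Iris's choice at the node after L-c-H can never be reached regardless of what Juno does, so varying those choices leaves every outcome unchanged.
Holding the reachable choices fixed and varying the unreachable one freely already gives 2 equivalent strategies.
No other strategy reproduces this row, so those 2 are the full class: chTU, chTD.

2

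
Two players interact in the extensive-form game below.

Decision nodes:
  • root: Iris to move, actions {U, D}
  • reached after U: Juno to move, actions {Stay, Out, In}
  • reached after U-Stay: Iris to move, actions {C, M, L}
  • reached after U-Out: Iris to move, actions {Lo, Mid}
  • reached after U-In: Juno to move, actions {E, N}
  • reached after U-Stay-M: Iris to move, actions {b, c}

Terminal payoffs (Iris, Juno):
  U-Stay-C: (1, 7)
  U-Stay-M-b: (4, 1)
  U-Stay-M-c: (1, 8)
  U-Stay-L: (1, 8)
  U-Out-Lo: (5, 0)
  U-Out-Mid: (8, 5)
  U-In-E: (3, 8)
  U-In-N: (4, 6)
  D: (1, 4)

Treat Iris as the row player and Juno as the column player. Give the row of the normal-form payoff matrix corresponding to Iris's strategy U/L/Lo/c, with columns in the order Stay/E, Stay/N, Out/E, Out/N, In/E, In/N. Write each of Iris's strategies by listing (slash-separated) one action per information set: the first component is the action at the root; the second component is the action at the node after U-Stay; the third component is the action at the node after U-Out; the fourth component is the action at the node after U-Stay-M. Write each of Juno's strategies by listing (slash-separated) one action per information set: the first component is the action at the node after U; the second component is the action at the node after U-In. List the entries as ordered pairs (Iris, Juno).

vs Stay/E: Iris plays U → Juno plays Stay at [U] → Iris plays L at [U-Stay] → (1, 8)
vs Stay/N: Iris plays U → Juno plays Stay at [U] → Iris plays L at [U-Stay] → (1, 8)
vs Out/E: Iris plays U → Juno plays Out at [U] → Iris plays Lo at [U-Out] → (5, 0)
vs Out/N: Iris plays U → Juno plays Out at [U] → Iris plays Lo at [U-Out] → (5, 0)
vs In/E: Iris plays U → Juno plays In at [U] → Juno plays E at [U-In] → (3, 8)
vs In/N: Iris plays U → Juno plays In at [U] → Juno plays N at [U-In] → (4, 6)

(1,8) (1,8) (5,0) (5,0) (3,8) (4,6)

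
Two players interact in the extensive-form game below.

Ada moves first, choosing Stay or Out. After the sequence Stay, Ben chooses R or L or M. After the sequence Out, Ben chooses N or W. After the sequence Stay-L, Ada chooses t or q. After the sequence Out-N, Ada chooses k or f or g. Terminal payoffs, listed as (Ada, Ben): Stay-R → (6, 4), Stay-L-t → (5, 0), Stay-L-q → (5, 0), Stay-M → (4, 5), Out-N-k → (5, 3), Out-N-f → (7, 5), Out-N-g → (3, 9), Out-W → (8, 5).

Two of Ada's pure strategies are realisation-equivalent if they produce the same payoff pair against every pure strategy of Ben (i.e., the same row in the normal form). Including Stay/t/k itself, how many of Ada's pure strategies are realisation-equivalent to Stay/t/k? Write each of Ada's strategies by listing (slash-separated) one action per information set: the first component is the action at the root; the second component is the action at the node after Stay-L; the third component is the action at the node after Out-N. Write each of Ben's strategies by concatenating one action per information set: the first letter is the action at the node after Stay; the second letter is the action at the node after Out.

6

Row for Stay/t/k (columns RN, RW, LN, LW, MN, MW): (6,4) (6,4) (5,0) (5,0) (4,5) (4,5).
Under Stay/t/k, Ada's choice at the node after Out-N can never be reached regardless of what Ben does, so varying those choices leaves every outcome unchanged.
Holding the reachable choices fixed and varying the unreachable one freely already gives 3 equivalent strategies.
Checking the remaining rows, Stay/q/k, Stay/q/f, Stay/q/g also happen to give the same payoffs in every column, bringing the total to 6: Stay/t/k, Stay/t/f, Stay/t/g, Stay/q/k, Stay/q/f, Stay/q/g.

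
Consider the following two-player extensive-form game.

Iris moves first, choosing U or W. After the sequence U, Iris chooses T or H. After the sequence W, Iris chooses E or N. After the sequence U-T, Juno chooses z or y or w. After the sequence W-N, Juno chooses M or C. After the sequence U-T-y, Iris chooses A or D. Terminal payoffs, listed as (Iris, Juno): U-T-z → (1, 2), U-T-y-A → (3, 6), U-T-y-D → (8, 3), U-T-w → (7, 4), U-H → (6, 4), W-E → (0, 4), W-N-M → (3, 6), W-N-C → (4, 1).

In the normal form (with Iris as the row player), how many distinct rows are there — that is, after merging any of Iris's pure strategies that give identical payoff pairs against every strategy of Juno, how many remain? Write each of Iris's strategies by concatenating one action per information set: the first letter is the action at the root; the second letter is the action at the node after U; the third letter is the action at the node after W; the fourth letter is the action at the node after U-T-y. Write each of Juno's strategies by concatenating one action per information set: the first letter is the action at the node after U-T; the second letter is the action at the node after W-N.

5

Iris has 16 pure strategies: UTEA, UTED, UTNA, UTND, UHEA, UHED, UHNA, UHND, WTEA, WTED, WTNA, WTND, WHEA, WHED, WHNA, WHND. Columns: zM, zC, yM, yC, wM, wC.
{UTEA, UTNA} → row (1,2) (1,2) (3,6) (3,6) (7,4) (7,4)
{UTED, UTND} → row (1,2) (1,2) (8,3) (8,3) (7,4) (7,4)
{UHEA, UHED, UHNA, UHND} → row (6,4) (6,4) (6,4) (6,4) (6,4) (6,4)
{WTEA, WTED, WHEA, WHED} → row (0,4) (0,4) (0,4) (0,4) (0,4) (0,4)
{WTNA, WTND, WHNA, WHND} → row (3,6) (4,1) (3,6) (4,1) (3,6) (4,1)
That's 5 distinct rows out of 16 strategies.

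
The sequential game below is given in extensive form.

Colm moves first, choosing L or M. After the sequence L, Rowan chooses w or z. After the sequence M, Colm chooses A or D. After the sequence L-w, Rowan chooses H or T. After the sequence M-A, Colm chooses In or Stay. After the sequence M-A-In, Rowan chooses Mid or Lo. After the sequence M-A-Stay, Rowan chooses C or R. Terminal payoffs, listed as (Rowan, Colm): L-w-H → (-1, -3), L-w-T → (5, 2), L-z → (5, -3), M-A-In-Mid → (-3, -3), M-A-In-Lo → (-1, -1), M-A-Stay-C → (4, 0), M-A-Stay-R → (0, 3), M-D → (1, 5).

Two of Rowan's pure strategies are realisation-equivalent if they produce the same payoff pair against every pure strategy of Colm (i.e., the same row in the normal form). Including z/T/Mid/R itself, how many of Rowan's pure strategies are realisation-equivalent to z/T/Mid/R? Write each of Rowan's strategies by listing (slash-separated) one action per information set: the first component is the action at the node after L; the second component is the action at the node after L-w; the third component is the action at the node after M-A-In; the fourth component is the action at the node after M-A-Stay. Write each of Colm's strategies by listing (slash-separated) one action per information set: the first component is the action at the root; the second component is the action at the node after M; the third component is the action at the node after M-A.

2

Row for z/T/Mid/R (columns L/A/In, L/A/Stay, L/D/In, L/D/Stay, M/A/In, M/A/Stay, M/D/In, M/D/Stay): (5,-3) (5,-3) (5,-3) (5,-3) (-3,-3) (0,3) (1,5) (1,5).
Under z/T/Mid/R, Rowan's choice at the node after L-w can never be reached regardless of what Colm does, so varying those choices leaves every outcome unchanged.
Holding the reachable choices fixed and varying the unreachable one freely already gives 2 equivalent strategies.
No other strategy reproduces this row, so those 2 are the full class: z/H/Mid/R, z/T/Mid/R.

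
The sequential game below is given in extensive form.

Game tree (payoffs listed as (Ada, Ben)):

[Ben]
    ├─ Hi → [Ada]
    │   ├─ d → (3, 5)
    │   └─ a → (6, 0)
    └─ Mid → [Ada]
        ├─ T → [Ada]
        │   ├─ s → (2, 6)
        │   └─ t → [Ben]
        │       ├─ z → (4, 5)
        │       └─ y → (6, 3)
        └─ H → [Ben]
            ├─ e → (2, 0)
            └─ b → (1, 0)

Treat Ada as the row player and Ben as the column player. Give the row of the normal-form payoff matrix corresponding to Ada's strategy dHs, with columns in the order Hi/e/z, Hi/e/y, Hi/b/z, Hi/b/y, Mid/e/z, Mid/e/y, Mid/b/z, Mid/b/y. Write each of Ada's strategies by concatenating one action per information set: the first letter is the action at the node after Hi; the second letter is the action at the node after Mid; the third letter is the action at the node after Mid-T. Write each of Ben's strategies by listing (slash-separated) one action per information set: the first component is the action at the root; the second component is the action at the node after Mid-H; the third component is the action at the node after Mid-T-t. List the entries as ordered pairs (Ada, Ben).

(3,5) (3,5) (3,5) (3,5) (2,0) (2,0) (1,0) (1,0)

vs Hi/e/z: Ben plays Hi → Ada plays d at [Hi] → (3, 5)
vs Hi/e/y: Ben plays Hi → Ada plays d at [Hi] → (3, 5)
vs Hi/b/z: Ben plays Hi → Ada plays d at [Hi] → (3, 5)
vs Hi/b/y: Ben plays Hi → Ada plays d at [Hi] → (3, 5)
vs Mid/e/z: Ben plays Mid → Ada plays H at [Mid] → Ben plays e at [Mid-H] → (2, 0)
vs Mid/e/y: Ben plays Mid → Ada plays H at [Mid] → Ben plays e at [Mid-H] → (2, 0)
vs Mid/b/z: Ben plays Mid → Ada plays H at [Mid] → Ben plays b at [Mid-H] → (1, 0)
vs Mid/b/y: Ben plays Mid → Ada plays H at [Mid] → Ben plays b at [Mid-H] → (1, 0)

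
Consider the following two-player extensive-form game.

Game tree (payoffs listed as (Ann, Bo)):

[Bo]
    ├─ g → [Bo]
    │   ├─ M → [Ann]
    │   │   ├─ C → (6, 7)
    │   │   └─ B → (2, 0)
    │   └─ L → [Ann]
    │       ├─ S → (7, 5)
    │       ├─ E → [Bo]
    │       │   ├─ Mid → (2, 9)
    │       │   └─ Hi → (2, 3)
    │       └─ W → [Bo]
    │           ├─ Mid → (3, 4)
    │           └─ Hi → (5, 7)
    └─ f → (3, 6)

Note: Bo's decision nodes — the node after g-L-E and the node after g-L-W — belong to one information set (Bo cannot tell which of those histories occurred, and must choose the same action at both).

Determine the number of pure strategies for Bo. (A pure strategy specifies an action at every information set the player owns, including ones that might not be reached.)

Bo owns the root with actions {g, f} — two choices.
Bo owns the node after g with actions {M, L} — two choices.
Bo owns the information set {g-L-E, g-L-W} with actions {Mid, Hi} — two choices.
A pure strategy fixes one action at each information set independently, so the count is the product 2 × 2 × 2 = 8.

8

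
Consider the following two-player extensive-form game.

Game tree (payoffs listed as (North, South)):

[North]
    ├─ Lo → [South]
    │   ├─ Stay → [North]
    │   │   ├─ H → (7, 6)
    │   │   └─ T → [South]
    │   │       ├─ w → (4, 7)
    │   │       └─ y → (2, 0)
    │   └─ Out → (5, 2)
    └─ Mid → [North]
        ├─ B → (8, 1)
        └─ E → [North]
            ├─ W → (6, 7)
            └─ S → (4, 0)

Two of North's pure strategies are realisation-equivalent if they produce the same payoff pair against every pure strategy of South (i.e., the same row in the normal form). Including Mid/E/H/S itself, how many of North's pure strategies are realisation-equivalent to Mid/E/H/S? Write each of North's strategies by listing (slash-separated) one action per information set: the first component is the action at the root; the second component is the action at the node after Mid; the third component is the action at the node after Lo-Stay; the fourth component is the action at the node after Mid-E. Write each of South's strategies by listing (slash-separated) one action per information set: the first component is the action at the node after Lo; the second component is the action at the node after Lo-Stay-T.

2

Row for Mid/E/H/S (columns Stay/w, Stay/y, Out/w, Out/y): (4,0) (4,0) (4,0) (4,0).
Under Mid/E/H/S, North's choice at the node after Lo-Stay can never be reached regardless of what South does, so varying those choices leaves every outcome unchanged.
Holding the reachable choices fixed and varying the unreachable one freely already gives 2 equivalent strategies.
No other strategy reproduces this row, so those 2 are the full class: Mid/E/H/S, Mid/E/T/S.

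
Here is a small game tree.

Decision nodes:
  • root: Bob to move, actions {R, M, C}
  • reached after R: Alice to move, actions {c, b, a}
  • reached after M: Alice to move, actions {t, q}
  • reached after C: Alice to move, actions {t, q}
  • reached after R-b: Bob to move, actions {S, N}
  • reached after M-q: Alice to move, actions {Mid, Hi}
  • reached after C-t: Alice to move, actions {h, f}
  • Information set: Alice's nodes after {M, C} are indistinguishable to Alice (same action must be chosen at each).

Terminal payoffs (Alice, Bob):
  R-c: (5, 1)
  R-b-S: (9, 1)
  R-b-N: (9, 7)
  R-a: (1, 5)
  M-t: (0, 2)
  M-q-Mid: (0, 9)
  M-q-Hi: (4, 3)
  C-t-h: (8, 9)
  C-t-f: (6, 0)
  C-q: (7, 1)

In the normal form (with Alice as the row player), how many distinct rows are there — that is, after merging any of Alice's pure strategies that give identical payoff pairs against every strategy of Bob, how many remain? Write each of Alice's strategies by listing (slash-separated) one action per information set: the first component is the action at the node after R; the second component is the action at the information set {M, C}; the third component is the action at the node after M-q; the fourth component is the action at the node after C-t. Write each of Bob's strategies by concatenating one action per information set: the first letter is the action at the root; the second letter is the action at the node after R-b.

Alice has 24 pure strategies: c/t/Mid/h, c/t/Mid/f, c/t/Hi/h, c/t/Hi/f, c/q/Mid/h, c/q/Mid/f, c/q/Hi/h, c/q/Hi/f, b/t/Mid/h, b/t/Mid/f, b/t/Hi/h, b/t/Hi/f, b/q/Mid/h, b/q/Mid/f, b/q/Hi/h, b/q/Hi/f, a/t/Mid/h, a/t/Mid/f, a/t/Hi/h, a/t/Hi/f, a/q/Mid/h, a/q/Mid/f, a/q/Hi/h, a/q/Hi/f. Columns: RS, RN, MS, MN, CS, CN.
{c/t/Mid/h, c/t/Hi/h} → row (5,1) (5,1) (0,2) (0,2) (8,9) (8,9)
{c/t/Mid/f, c/t/Hi/f} → row (5,1) (5,1) (0,2) (0,2) (6,0) (6,0)
{c/q/Mid/h, c/q/Mid/f} → row (5,1) (5,1) (0,9) (0,9) (7,1) (7,1)
{c/q/Hi/h, c/q/Hi/f} → row (5,1) (5,1) (4,3) (4,3) (7,1) (7,1)
{b/t/Mid/h, b/t/Hi/h} → row (9,1) (9,7) (0,2) (0,2) (8,9) (8,9)
{b/t/Mid/f, b/t/Hi/f} → row (9,1) (9,7) (0,2) (0,2) (6,0) (6,0)
{b/q/Mid/h, b/q/Mid/f} → row (9,1) (9,7) (0,9) (0,9) (7,1) (7,1)
{b/q/Hi/h, b/q/Hi/f} → row (9,1) (9,7) (4,3) (4,3) (7,1) (7,1)
{a/t/Mid/h, a/t/Hi/h} → row (1,5) (1,5) (0,2) (0,2) (8,9) (8,9)
{a/t/Mid/f, a/t/Hi/f} → row (1,5) (1,5) (0,2) (0,2) (6,0) (6,0)
{a/q/Mid/h, a/q/Mid/f} → row (1,5) (1,5) (0,9) (0,9) (7,1) (7,1)
{a/q/Hi/h, a/q/Hi/f} → row (1,5) (1,5) (4,3) (4,3) (7,1) (7,1)
That's 12 distinct rows out of 24 strategies.

12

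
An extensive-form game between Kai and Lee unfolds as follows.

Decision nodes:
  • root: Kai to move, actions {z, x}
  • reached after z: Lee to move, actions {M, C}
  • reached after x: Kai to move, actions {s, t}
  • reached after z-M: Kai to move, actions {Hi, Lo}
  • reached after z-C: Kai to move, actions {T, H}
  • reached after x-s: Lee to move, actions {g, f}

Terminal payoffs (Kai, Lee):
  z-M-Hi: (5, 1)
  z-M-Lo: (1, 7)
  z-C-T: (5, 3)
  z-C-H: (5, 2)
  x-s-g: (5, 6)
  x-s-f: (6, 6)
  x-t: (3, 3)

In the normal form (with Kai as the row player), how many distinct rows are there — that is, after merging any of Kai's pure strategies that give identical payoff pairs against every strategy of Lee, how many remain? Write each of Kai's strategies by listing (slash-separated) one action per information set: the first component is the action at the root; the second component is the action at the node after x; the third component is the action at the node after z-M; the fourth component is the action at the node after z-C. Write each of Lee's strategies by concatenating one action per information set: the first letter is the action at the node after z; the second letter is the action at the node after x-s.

Kai has 16 pure strategies: z/s/Hi/T, z/s/Hi/H, z/s/Lo/T, z/s/Lo/H, z/t/Hi/T, z/t/Hi/H, z/t/Lo/T, z/t/Lo/H, x/s/Hi/T, x/s/Hi/H, x/s/Lo/T, x/s/Lo/H, x/t/Hi/T, x/t/Hi/H, x/t/Lo/T, x/t/Lo/H. Columns: Mg, Mf, Cg, Cf.
{z/s/Hi/T, z/t/Hi/T} → row (5,1) (5,1) (5,3) (5,3)
{z/s/Hi/H, z/t/Hi/H} → row (5,1) (5,1) (5,2) (5,2)
{z/s/Lo/T, z/t/Lo/T} → row (1,7) (1,7) (5,3) (5,3)
{z/s/Lo/H, z/t/Lo/H} → row (1,7) (1,7) (5,2) (5,2)
{x/s/Hi/T, x/s/Hi/H, x/s/Lo/T, x/s/Lo/H} → row (5,6) (6,6) (5,6) (6,6)
{x/t/Hi/T, x/t/Hi/H, x/t/Lo/T, x/t/Lo/H} → row (3,3) (3,3) (3,3) (3,3)
That's 6 distinct rows out of 16 strategies.

6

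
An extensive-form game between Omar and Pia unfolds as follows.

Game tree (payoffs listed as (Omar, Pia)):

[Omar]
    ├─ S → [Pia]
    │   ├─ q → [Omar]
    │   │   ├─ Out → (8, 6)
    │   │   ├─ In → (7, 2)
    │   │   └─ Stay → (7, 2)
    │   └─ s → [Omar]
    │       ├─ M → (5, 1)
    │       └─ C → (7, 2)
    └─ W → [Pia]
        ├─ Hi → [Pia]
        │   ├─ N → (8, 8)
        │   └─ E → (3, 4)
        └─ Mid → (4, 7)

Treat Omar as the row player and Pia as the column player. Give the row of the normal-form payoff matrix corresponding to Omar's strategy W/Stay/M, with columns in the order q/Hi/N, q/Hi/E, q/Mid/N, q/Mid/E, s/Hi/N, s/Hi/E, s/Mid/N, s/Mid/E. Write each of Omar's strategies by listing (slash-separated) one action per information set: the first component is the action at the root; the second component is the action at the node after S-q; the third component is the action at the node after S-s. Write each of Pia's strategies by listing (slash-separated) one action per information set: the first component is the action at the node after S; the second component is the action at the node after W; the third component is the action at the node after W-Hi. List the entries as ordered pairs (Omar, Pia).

(8,8) (3,4) (4,7) (4,7) (8,8) (3,4) (4,7) (4,7)

vs q/Hi/N: Omar plays W → Pia plays Hi at [W] → Pia plays N at [W-Hi] → (8, 8)
vs q/Hi/E: Omar plays W → Pia plays Hi at [W] → Pia plays E at [W-Hi] → (3, 4)
vs q/Mid/N: Omar plays W → Pia plays Mid at [W] → (4, 7)
vs q/Mid/E: Omar plays W → Pia plays Mid at [W] → (4, 7)
vs s/Hi/N: Omar plays W → Pia plays Hi at [W] → Pia plays N at [W-Hi] → (8, 8)
vs s/Hi/E: Omar plays W → Pia plays Hi at [W] → Pia plays E at [W-Hi] → (3, 4)
vs s/Mid/N: Omar plays W → Pia plays Mid at [W] → (4, 7)
vs s/Mid/E: Omar plays W → Pia plays Mid at [W] → (4, 7)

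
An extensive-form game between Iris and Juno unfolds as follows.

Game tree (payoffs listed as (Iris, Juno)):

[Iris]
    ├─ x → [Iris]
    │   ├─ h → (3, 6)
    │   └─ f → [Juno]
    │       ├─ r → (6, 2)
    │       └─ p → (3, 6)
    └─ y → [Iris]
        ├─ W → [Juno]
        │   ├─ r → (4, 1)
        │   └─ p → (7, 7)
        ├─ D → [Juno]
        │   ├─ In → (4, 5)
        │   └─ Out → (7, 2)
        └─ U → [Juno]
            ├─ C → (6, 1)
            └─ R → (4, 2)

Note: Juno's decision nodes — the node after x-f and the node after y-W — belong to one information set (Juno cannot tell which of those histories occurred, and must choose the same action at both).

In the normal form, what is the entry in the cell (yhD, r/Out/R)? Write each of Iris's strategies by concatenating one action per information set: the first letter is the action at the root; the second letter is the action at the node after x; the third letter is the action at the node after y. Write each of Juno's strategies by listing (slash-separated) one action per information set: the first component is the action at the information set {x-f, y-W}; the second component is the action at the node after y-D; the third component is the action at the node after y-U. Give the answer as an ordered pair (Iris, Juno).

Trace the play path from the root:
  Iris plays y
  Iris plays D at [y]
  Juno plays Out at [y-D]
→ terminal payoff (7, 2).
(Iris's choice at the node after x is never reached on this path, so it doesn't affect the outcome.)

(7, 2)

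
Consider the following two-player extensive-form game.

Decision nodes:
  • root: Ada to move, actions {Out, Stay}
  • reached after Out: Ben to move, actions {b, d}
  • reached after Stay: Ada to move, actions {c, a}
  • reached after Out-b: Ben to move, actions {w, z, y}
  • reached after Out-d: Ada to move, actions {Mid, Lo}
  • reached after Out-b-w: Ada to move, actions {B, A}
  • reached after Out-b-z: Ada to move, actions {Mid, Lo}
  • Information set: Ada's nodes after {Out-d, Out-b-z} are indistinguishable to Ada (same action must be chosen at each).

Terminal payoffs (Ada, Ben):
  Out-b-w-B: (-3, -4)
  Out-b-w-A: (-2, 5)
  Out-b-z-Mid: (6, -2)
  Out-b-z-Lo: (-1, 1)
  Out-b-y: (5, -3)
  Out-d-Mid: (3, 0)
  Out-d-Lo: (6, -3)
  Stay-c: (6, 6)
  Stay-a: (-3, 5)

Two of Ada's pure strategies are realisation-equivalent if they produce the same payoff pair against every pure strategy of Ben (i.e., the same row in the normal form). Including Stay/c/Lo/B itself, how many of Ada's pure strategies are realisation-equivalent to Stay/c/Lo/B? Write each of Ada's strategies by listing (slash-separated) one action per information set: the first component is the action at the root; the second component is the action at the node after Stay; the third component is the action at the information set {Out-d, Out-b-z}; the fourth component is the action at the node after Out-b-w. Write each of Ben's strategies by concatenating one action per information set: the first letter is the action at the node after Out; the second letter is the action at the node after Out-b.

4

Row for Stay/c/Lo/B (columns bw, bz, by, dw, dz, dy): (6,6) (6,6) (6,6) (6,6) (6,6) (6,6).
Under Stay/c/Lo/B, Ada's choice at the information set {Out-d, Out-b-z} and at the node after Out-b-w can never be reached regardless of what Ben does, so varying those choices leaves every outcome unchanged.
Holding the reachable choices fixed and varying the unreachable ones freely already gives 2 × 2 = 4 equivalent strategies.
No other strategy reproduces this row, so those 4 are the full class: Stay/c/Mid/B, Stay/c/Mid/A, Stay/c/Lo/B, Stay/c/Lo/A.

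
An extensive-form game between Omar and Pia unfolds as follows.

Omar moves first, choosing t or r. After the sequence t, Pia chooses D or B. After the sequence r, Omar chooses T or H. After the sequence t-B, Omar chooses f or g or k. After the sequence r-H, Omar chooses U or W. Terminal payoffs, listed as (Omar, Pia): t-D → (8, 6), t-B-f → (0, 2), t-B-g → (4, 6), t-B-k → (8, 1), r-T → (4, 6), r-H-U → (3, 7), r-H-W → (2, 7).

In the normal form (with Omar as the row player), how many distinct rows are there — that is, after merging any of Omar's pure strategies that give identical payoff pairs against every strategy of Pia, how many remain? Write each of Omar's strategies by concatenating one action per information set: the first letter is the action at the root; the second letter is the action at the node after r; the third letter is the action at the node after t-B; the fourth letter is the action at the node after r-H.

Omar has 24 pure strategies: tTfU, tTfW, tTgU, tTgW, tTkU, tTkW, tHfU, tHfW, tHgU, tHgW, tHkU, tHkW, rTfU, rTfW, rTgU, rTgW, rTkU, rTkW, rHfU, rHfW, rHgU, rHgW, rHkU, rHkW. Columns: D, B.
{tTfU, tTfW, tHfU, tHfW} → row (8,6) (0,2)
{tTgU, tTgW, tHgU, tHgW} → row (8,6) (4,6)
{tTkU, tTkW, tHkU, tHkW} → row (8,6) (8,1)
{rTfU, rTfW, rTgU, rTgW, rTkU, rTkW} → row (4,6) (4,6)
{rHfU, rHgU, rHkU} → row (3,7) (3,7)
{rHfW, rHgW, rHkW} → row (2,7) (2,7)
That's 6 distinct rows out of 24 strategies.

6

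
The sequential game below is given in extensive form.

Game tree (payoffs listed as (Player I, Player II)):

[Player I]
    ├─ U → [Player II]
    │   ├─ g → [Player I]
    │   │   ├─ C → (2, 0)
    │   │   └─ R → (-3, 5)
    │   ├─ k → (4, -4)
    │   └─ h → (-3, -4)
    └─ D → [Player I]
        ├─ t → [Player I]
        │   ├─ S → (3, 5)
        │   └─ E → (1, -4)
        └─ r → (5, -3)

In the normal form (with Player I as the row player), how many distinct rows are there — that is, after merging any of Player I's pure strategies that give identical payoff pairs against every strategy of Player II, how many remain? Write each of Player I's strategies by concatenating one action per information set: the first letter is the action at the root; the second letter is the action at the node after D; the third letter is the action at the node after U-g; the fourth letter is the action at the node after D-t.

Player I has 16 pure strategies: UtCS, UtCE, UtRS, UtRE, UrCS, UrCE, UrRS, UrRE, DtCS, DtCE, DtRS, DtRE, DrCS, DrCE, DrRS, DrRE. Columns: g, k, h.
{UtCS, UtCE, UrCS, UrCE} → row (2,0) (4,-4) (-3,-4)
{UtRS, UtRE, UrRS, UrRE} → row (-3,5) (4,-4) (-3,-4)
{DtCS, DtRS} → row (3,5) (3,5) (3,5)
{DtCE, DtRE} → row (1,-4) (1,-4) (1,-4)
{DrCS, DrCE, DrRS, DrRE} → row (5,-3) (5,-3) (5,-3)
That's 5 distinct rows out of 16 strategies.

5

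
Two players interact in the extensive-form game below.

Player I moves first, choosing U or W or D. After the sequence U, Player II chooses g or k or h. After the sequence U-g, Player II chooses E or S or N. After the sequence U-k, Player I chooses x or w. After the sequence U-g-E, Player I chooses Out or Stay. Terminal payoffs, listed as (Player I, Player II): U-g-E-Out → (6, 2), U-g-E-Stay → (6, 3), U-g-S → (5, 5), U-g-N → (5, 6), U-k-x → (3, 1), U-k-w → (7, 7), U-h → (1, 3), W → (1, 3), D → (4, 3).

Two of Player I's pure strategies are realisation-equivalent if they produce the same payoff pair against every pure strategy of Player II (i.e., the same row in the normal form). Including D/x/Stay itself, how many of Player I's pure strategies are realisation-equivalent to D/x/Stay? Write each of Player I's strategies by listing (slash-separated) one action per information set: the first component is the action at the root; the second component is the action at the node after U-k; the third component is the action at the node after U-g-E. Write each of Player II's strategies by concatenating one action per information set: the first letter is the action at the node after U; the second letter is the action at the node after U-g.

4

Row for D/x/Stay (columns gE, gS, gN, kE, kS, kN, hE, hS, hN): (4,3) (4,3) (4,3) (4,3) (4,3) (4,3) (4,3) (4,3) (4,3).
Under D/x/Stay, Player I's choice at the node after U-k and at the node after U-g-E can never be reached regardless of what Player II does, so varying those choices leaves every outcome unchanged.
Holding the reachable choices fixed and varying the unreachable ones freely already gives 2 × 2 = 4 equivalent strategies.
No other strategy reproduces this row, so those 4 are the full class: D/x/Out, D/x/Stay, D/w/Out, D/w/Stay.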